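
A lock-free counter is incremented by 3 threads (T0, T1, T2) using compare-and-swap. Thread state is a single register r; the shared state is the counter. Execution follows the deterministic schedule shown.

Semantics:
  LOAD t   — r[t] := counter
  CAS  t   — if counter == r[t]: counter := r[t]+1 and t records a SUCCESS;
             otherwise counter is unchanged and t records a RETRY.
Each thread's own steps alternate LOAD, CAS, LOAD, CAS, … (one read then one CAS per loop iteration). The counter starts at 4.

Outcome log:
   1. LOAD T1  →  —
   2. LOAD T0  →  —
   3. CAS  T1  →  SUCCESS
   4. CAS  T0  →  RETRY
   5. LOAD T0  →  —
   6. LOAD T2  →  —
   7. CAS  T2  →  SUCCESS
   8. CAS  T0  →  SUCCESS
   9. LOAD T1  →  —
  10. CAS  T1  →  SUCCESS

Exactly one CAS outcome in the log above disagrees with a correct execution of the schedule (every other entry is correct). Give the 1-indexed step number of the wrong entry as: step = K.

step = 8

Correct run:
1. LOAD T1 → mem=4 r[T1]=4 [LOAD]
2. LOAD T0 → mem=4 r[T0]=4 [LOAD]
3. CAS T1 → mem=5 r[T1]=4 [OK]
4. CAS T0 → mem=5 r[T0]=4 [RETRY]
5. LOAD T0 → mem=5 r[T0]=5 [LOAD]
6. LOAD T2 → mem=5 r[T2]=5 [LOAD]
7. CAS T2 → mem=6 r[T2]=5 [OK]
8. CAS T0 → mem=6 r[T0]=5 [RETRY]
9. LOAD T1 → mem=6 r[T1]=6 [LOAD]
10. CAS T1 → mem=7 r[T1]=6 [OK]
Flip is step 8.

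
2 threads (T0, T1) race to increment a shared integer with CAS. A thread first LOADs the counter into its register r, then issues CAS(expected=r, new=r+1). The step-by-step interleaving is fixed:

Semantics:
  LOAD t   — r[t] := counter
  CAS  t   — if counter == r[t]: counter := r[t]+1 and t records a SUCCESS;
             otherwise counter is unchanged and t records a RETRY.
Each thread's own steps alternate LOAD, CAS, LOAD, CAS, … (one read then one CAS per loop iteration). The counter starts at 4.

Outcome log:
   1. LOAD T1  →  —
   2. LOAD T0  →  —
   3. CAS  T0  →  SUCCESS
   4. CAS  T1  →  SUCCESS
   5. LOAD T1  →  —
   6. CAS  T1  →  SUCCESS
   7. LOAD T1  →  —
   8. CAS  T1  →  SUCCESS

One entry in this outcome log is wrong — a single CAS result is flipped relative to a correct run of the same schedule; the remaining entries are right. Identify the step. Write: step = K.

step = 4

Correct run:
#1 T1 reads 4
#2 T0 reads 4
#3 T0 CAS(4→5) writes; counter now 5
#4 T1 CAS(4→5) fails; counter now 5
#5 T1 reads 5
#6 T1 CAS(5→6) writes; counter now 6
#7 T1 reads 6
#8 T1 CAS(6→7) writes; counter now 7
Mismatch at 4.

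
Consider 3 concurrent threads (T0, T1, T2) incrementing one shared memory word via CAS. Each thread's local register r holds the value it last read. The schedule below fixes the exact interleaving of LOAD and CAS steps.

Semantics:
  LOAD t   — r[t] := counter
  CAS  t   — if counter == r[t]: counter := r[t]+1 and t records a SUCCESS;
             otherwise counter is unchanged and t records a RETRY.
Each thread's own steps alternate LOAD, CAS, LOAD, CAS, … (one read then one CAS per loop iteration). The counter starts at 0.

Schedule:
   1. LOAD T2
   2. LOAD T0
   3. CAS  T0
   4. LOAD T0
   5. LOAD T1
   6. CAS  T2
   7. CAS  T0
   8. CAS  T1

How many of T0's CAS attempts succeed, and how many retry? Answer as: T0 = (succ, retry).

step 1: T2 LOAD ⇒ load; ctr=0 reg=0
step 2: T0 LOAD ⇒ load; ctr=0 reg=0
step 3: T0 CAS ⇒ ok; ctr=1 reg=0
step 4: T0 LOAD ⇒ load; ctr=1 reg=1
step 5: T1 LOAD ⇒ load; ctr=1 reg=1
step 6: T2 CAS ⇒ retry; ctr=1 reg=0
step 7: T0 CAS ⇒ ok; ctr=2 reg=1
step 8: T1 CAS ⇒ retry; ctr=2 reg=1

T0 = (2, 0)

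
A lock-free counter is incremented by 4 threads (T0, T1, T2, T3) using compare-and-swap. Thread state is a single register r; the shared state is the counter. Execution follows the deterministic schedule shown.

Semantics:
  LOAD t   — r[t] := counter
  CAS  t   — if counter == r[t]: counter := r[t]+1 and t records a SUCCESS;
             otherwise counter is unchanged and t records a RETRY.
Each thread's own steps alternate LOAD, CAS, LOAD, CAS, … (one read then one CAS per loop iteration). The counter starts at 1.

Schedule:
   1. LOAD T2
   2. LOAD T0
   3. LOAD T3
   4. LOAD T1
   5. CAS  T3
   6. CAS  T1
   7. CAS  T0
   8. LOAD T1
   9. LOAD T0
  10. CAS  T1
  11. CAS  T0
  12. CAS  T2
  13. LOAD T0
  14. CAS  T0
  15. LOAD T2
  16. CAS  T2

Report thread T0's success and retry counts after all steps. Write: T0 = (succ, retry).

[1] T2.load  rd  (counter 1, T2.r 1)
[2] T0.load  rd  (counter 1, T0.r 1)
[3] T3.load  rd  (counter 1, T3.r 1)
[4] T1.load  rd  (counter 1, T1.r 1)
[5] T3.cas  hit  (counter 2, T3.r 1)
[6] T1.cas  miss  (counter 2, T1.r 1)
[7] T0.cas  miss  (counter 2, T0.r 1)
[8] T1.load  rd  (counter 2, T1.r 2)
[9] T0.load  rd  (counter 2, T0.r 2)
[10] T1.cas  hit  (counter 3, T1.r 2)
[11] T0.cas  miss  (counter 3, T0.r 2)
[12] T2.cas  miss  (counter 3, T2.r 1)
[13] T0.load  rd  (counter 3, T0.r 3)
[14] T0.cas  hit  (counter 4, T0.r 3)
[15] T2.load  rd  (counter 4, T2.r 4)
[16] T2.cas  hit  (counter 5, T2.r 4)

T0 = (1, 2)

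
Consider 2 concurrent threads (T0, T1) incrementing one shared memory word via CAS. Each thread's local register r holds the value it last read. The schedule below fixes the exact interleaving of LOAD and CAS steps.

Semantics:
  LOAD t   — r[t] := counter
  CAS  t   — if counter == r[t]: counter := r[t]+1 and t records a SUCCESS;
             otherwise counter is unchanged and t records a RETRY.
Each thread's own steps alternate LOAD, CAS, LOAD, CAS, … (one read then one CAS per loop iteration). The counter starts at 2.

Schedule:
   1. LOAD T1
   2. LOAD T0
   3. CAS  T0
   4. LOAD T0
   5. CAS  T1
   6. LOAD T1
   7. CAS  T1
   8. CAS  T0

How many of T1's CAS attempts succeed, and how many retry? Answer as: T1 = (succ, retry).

step 1: T1 LOAD ⇒ load; ctr=2 reg=2
step 2: T0 LOAD ⇒ load; ctr=2 reg=2
step 3: T0 CAS ⇒ ok; ctr=3 reg=2
step 4: T0 LOAD ⇒ load; ctr=3 reg=3
step 5: T1 CAS ⇒ retry; ctr=3 reg=2
step 6: T1 LOAD ⇒ load; ctr=3 reg=3
step 7: T1 CAS ⇒ ok; ctr=4 reg=3
step 8: T0 CAS ⇒ retry; ctr=4 reg=3

T1 = (1, 1)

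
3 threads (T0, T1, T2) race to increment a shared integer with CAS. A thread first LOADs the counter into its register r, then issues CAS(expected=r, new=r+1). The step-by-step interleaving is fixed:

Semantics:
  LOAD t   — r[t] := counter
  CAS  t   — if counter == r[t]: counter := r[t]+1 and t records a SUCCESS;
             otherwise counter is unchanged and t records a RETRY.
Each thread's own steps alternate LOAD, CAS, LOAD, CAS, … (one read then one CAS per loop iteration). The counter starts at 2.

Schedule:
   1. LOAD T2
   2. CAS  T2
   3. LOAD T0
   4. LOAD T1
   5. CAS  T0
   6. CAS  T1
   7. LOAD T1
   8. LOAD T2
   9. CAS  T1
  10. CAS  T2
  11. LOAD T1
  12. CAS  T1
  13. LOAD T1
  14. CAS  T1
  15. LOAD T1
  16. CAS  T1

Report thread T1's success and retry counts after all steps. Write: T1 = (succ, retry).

T1 = (4, 1)

#1 T2 reads 2
#2 T2 CAS(2→3) writes; counter now 3
#3 T0 reads 3
#4 T1 reads 3
#5 T0 CAS(3→4) writes; counter now 4
#6 T1 CAS(3→4) fails; counter now 4
#7 T1 reads 4
#8 T2 reads 4
#9 T1 CAS(4→5) writes; counter now 5
#10 T2 CAS(4→5) fails; counter now 5
#11 T1 reads 5
#12 T1 CAS(5→6) writes; counter now 6
#13 T1 reads 6
#14 T1 CAS(6→7) writes; counter now 7
#15 T1 reads 7
#16 T1 CAS(7→8) writes; counter now 8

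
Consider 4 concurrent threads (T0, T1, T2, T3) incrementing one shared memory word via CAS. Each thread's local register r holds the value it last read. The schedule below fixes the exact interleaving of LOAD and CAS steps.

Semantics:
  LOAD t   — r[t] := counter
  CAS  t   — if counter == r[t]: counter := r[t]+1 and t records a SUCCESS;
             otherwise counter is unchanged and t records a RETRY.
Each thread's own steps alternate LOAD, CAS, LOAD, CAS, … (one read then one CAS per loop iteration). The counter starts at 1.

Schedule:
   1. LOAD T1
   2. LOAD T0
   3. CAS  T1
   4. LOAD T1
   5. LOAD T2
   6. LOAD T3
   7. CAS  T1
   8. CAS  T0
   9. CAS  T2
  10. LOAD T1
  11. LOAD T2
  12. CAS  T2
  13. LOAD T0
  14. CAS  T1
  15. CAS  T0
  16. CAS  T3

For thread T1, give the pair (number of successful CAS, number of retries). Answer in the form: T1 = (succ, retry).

T1 = (2, 1)

[1] T1.load  rd  (counter 1, T1.r 1)
[2] T0.load  rd  (counter 1, T0.r 1)
[3] T1.cas  hit  (counter 2, T1.r 1)
[4] T1.load  rd  (counter 2, T1.r 2)
[5] T2.load  rd  (counter 2, T2.r 2)
[6] T3.load  rd  (counter 2, T3.r 2)
[7] T1.cas  hit  (counter 3, T1.r 2)
[8] T0.cas  miss  (counter 3, T0.r 1)
[9] T2.cas  miss  (counter 3, T2.r 2)
[10] T1.load  rd  (counter 3, T1.r 3)
[11] T2.load  rd  (counter 3, T2.r 3)
[12] T2.cas  hit  (counter 4, T2.r 3)
[13] T0.load  rd  (counter 4, T0.r 4)
[14] T1.cas  miss  (counter 4, T1.r 3)
[15] T0.cas  hit  (counter 5, T0.r 4)
[16] T3.cas  miss  (counter 5, T3.r 2)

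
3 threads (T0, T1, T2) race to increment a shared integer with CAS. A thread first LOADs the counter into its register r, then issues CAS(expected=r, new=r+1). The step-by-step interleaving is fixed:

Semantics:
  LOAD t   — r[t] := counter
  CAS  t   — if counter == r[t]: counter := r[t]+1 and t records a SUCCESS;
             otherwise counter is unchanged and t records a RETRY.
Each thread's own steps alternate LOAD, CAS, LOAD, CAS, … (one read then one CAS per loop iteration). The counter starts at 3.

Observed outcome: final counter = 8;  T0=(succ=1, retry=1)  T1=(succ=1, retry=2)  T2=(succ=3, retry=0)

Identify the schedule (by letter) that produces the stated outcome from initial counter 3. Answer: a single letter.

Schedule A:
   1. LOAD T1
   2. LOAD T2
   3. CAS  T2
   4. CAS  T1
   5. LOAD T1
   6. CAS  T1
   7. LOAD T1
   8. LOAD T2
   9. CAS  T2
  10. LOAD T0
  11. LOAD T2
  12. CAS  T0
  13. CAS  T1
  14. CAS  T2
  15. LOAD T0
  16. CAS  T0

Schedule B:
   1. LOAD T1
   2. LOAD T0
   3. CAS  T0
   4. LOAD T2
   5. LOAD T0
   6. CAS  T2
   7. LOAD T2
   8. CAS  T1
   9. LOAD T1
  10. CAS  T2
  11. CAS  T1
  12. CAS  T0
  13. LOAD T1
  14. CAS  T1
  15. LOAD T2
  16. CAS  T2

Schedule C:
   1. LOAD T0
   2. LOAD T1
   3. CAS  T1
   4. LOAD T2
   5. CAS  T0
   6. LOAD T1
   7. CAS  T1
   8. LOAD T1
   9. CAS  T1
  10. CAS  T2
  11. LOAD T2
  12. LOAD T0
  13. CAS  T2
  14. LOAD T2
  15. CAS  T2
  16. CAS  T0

Run B:
   1) LOAD T1:  M=3  r_T1=3
   2) LOAD T0:  M=3  r_T0=3
   3) CAS  T0:  M=4  r_T0=3 ✓
   4) LOAD T2:  M=4  r_T2=4
   5) LOAD T0:  M=4  r_T0=4
   6) CAS  T2:  M=5  r_T2=4 ✓
   7) LOAD T2:  M=5  r_T2=5
   8) CAS  T1:  M=5  r_T1=3 ✗
   9) LOAD T1:  M=5  r_T1=5
  10) CAS  T2:  M=6  r_T2=5 ✓
  11) CAS  T1:  M=6  r_T1=5 ✗
  12) CAS  T0:  M=6  r_T0=4 ✗
  13) LOAD T1:  M=6  r_T1=6
  14) CAS  T1:  M=7  r_T1=6 ✓
  15) LOAD T2:  M=7  r_T2=7
  16) CAS  T2:  M=8  r_T2=7 ✓

B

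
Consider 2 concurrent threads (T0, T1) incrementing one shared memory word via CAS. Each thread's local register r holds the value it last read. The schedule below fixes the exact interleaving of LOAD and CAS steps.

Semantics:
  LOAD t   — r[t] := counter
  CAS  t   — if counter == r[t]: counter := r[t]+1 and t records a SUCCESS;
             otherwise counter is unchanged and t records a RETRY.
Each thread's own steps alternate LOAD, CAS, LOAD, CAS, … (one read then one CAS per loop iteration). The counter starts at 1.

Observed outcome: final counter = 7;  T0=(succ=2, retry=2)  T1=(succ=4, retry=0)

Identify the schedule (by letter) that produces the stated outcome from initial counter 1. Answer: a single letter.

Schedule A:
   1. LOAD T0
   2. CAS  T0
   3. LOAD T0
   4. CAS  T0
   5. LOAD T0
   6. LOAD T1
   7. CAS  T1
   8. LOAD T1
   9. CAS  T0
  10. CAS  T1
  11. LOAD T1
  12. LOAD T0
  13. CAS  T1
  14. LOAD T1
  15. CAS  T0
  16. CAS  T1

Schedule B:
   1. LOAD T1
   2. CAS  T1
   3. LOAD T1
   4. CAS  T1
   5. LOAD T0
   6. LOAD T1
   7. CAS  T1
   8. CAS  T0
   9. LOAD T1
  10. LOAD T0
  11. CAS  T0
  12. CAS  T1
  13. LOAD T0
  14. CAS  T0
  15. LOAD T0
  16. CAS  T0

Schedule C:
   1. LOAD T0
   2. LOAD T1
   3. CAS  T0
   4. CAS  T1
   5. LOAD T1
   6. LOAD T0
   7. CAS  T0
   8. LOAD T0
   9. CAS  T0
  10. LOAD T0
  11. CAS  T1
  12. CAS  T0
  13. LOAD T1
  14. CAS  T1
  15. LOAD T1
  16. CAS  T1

A

Run A:
1. LOAD T0 → mem=1 r[T0]=1 [LOAD]
2. CAS T0 → mem=2 r[T0]=1 [OK]
3. LOAD T0 → mem=2 r[T0]=2 [LOAD]
4. CAS T0 → mem=3 r[T0]=2 [OK]
5. LOAD T0 → mem=3 r[T0]=3 [LOAD]
6. LOAD T1 → mem=3 r[T1]=3 [LOAD]
7. CAS T1 → mem=4 r[T1]=3 [OK]
8. LOAD T1 → mem=4 r[T1]=4 [LOAD]
9. CAS T0 → mem=4 r[T0]=3 [RETRY]
10. CAS T1 → mem=5 r[T1]=4 [OK]
11. LOAD T1 → mem=5 r[T1]=5 [LOAD]
12. LOAD T0 → mem=5 r[T0]=5 [LOAD]
13. CAS T1 → mem=6 r[T1]=5 [OK]
14. LOAD T1 → mem=6 r[T1]=6 [LOAD]
15. CAS T0 → mem=6 r[T0]=5 [RETRY]
16. CAS T1 → mem=7 r[T1]=6 [OK]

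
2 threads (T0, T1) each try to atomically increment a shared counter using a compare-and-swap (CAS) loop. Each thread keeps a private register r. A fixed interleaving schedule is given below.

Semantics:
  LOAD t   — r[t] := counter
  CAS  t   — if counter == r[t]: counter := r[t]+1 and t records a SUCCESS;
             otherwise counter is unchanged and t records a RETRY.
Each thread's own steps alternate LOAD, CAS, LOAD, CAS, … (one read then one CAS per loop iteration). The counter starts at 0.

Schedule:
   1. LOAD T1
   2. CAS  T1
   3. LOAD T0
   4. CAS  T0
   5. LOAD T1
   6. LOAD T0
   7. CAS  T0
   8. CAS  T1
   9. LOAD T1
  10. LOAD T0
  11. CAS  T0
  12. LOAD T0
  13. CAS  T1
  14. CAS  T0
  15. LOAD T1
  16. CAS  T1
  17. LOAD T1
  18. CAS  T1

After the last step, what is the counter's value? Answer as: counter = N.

step 1: T1 LOAD ⇒ load; ctr=0 reg=0
step 2: T1 CAS ⇒ ok; ctr=1 reg=0
step 3: T0 LOAD ⇒ load; ctr=1 reg=1
step 4: T0 CAS ⇒ ok; ctr=2 reg=1
step 5: T1 LOAD ⇒ load; ctr=2 reg=2
step 6: T0 LOAD ⇒ load; ctr=2 reg=2
step 7: T0 CAS ⇒ ok; ctr=3 reg=2
step 8: T1 CAS ⇒ retry; ctr=3 reg=2
step 9: T1 LOAD ⇒ load; ctr=3 reg=3
step 10: T0 LOAD ⇒ load; ctr=3 reg=3
step 11: T0 CAS ⇒ ok; ctr=4 reg=3
step 12: T0 LOAD ⇒ load; ctr=4 reg=4
step 13: T1 CAS ⇒ retry; ctr=4 reg=3
step 14: T0 CAS ⇒ ok; ctr=5 reg=4
step 15: T1 LOAD ⇒ load; ctr=5 reg=5
step 16: T1 CAS ⇒ ok; ctr=6 reg=5
step 17: T1 LOAD ⇒ load; ctr=6 reg=6
step 18: T1 CAS ⇒ ok; ctr=7 reg=6

counter = 7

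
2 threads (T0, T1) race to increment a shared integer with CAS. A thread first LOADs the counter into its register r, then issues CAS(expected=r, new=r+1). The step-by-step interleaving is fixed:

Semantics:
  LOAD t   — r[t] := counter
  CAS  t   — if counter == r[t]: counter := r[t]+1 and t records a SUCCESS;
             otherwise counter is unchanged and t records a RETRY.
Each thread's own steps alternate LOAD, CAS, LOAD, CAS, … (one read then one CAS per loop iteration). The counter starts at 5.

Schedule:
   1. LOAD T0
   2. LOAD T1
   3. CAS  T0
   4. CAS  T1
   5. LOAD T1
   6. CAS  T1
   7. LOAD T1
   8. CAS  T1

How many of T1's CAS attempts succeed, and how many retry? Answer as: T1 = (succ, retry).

1. LOAD T0 → mem=5 r[T0]=5 [LOAD]
2. LOAD T1 → mem=5 r[T1]=5 [LOAD]
3. CAS T0 → mem=6 r[T0]=5 [OK]
4. CAS T1 → mem=6 r[T1]=5 [RETRY]
5. LOAD T1 → mem=6 r[T1]=6 [LOAD]
6. CAS T1 → mem=7 r[T1]=6 [OK]
7. LOAD T1 → mem=7 r[T1]=7 [LOAD]
8. CAS T1 → mem=8 r[T1]=7 [OK]

T1 = (2, 1)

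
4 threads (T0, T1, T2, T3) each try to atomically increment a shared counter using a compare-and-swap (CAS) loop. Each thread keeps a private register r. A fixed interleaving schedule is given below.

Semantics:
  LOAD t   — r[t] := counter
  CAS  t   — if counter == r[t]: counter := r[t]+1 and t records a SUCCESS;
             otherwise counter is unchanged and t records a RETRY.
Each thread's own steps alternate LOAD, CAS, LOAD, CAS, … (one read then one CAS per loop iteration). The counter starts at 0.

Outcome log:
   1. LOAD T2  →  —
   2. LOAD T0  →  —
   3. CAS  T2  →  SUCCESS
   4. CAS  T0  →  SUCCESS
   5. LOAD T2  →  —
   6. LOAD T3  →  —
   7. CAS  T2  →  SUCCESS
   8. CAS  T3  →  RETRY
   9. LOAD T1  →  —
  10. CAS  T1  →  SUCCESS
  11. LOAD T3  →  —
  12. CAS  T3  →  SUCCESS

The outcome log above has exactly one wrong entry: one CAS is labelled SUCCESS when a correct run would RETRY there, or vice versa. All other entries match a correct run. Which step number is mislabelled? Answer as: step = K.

step = 4

Re-executing:
[1] T2.load  rd  (counter 0, T2.r 0)
[2] T0.load  rd  (counter 0, T0.r 0)
[3] T2.cas  hit  (counter 1, T2.r 0)
[4] T0.cas  miss  (counter 1, T0.r 0)
[5] T2.load  rd  (counter 1, T2.r 1)
[6] T3.load  rd  (counter 1, T3.r 1)
[7] T2.cas  hit  (counter 2, T2.r 1)
[8] T3.cas  miss  (counter 2, T3.r 1)
[9] T1.load  rd  (counter 2, T1.r 2)
[10] T1.cas  hit  (counter 3, T1.r 2)
[11] T3.load  rd  (counter 3, T3.r 3)
[12] T3.cas  hit  (counter 4, T3.r 3)
Log disagrees first at step 4.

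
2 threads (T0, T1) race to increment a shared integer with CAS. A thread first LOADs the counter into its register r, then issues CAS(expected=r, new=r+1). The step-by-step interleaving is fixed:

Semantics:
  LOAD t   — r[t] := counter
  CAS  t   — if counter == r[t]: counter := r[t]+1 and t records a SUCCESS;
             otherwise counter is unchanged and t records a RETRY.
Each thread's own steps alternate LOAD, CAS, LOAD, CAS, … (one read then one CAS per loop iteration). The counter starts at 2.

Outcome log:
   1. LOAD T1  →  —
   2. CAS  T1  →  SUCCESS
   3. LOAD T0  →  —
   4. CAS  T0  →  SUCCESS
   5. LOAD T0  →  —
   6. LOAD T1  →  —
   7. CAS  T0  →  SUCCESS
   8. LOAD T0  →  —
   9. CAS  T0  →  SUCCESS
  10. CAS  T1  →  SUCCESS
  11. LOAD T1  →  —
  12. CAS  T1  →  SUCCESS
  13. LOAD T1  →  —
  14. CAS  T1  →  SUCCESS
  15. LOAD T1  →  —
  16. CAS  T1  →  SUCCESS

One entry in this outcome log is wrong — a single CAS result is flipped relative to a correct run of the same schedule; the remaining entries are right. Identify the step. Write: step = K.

step = 10

Re-executing:
1. LOAD T1 → mem=2 r[T1]=2 [LOAD]
2. CAS T1 → mem=3 r[T1]=2 [OK]
3. LOAD T0 → mem=3 r[T0]=3 [LOAD]
4. CAS T0 → mem=4 r[T0]=3 [OK]
5. LOAD T0 → mem=4 r[T0]=4 [LOAD]
6. LOAD T1 → mem=4 r[T1]=4 [LOAD]
7. CAS T0 → mem=5 r[T0]=4 [OK]
8. LOAD T0 → mem=5 r[T0]=5 [LOAD]
9. CAS T0 → mem=6 r[T0]=5 [OK]
10. CAS T1 → mem=6 r[T1]=4 [RETRY]
11. LOAD T1 → mem=6 r[T1]=6 [LOAD]
12. CAS T1 → mem=7 r[T1]=6 [OK]
13. LOAD T1 → mem=7 r[T1]=7 [LOAD]
14. CAS T1 → mem=8 r[T1]=7 [OK]
15. LOAD T1 → mem=8 r[T1]=8 [LOAD]
16. CAS T1 → mem=9 r[T1]=8 [OK]
Log disagrees first at step 10.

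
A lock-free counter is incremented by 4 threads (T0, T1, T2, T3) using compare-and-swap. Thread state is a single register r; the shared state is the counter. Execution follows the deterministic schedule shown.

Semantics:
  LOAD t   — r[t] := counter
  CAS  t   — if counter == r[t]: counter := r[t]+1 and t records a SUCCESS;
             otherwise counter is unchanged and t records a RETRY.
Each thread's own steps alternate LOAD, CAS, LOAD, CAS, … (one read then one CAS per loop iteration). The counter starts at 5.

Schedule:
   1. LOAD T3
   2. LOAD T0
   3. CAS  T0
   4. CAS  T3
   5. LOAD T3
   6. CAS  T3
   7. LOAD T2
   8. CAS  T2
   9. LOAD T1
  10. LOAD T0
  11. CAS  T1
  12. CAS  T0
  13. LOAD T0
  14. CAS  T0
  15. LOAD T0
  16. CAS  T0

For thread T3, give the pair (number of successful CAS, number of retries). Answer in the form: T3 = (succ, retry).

   1) LOAD T3:  M=5  r_T3=5
   2) LOAD T0:  M=5  r_T0=5
   3) CAS  T0:  M=6  r_T0=5 ✓
   4) CAS  T3:  M=6  r_T3=5 ✗
   5) LOAD T3:  M=6  r_T3=6
   6) CAS  T3:  M=7  r_T3=6 ✓
   7) LOAD T2:  M=7  r_T2=7
   8) CAS  T2:  M=8  r_T2=7 ✓
   9) LOAD T1:  M=8  r_T1=8
  10) LOAD T0:  M=8  r_T0=8
  11) CAS  T1:  M=9  r_T1=8 ✓
  12) CAS  T0:  M=9  r_T0=8 ✗
  13) LOAD T0:  M=9  r_T0=9
  14) CAS  T0:  M=10  r_T0=9 ✓
  15) LOAD T0:  M=10  r_T0=10
  16) CAS  T0:  M=11  r_T0=10 ✓

T3 = (1, 1)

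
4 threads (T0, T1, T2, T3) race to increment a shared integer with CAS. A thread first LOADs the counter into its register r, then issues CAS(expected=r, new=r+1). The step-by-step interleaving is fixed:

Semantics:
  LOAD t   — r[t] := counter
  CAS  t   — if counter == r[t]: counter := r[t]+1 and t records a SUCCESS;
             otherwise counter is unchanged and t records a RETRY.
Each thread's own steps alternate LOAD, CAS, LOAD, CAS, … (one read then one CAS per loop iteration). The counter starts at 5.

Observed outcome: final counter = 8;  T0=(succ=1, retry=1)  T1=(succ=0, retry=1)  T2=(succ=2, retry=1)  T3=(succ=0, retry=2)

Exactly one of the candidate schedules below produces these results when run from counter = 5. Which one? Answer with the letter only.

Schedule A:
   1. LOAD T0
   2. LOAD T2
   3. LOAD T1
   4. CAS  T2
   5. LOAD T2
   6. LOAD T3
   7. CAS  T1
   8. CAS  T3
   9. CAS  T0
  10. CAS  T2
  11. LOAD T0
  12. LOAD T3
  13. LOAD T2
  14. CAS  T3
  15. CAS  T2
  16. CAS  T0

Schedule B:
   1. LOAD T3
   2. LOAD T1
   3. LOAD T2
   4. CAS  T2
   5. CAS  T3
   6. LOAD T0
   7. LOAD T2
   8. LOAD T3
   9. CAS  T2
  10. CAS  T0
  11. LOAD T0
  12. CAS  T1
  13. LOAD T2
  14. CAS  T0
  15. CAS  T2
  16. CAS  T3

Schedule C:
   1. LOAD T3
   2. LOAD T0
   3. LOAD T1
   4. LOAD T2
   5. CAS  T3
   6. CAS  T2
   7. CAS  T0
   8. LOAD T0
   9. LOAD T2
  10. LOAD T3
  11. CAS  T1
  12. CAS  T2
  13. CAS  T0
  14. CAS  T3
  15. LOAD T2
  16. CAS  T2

Tracing schedule B:
   1) LOAD T3:  M=5  r_T3=5
   2) LOAD T1:  M=5  r_T1=5
   3) LOAD T2:  M=5  r_T2=5
   4) CAS  T2:  M=6  r_T2=5 ✓
   5) CAS  T3:  M=6  r_T3=5 ✗
   6) LOAD T0:  M=6  r_T0=6
   7) LOAD T2:  M=6  r_T2=6
   8) LOAD T3:  M=6  r_T3=6
   9) CAS  T2:  M=7  r_T2=6 ✓
  10) CAS  T0:  M=7  r_T0=6 ✗
  11) LOAD T0:  M=7  r_T0=7
  12) CAS  T1:  M=7  r_T1=5 ✗
  13) LOAD T2:  M=7  r_T2=7
  14) CAS  T0:  M=8  r_T0=7 ✓
  15) CAS  T2:  M=8  r_T2=7 ✗
  16) CAS  T3:  M=8  r_T3=6 ✗

B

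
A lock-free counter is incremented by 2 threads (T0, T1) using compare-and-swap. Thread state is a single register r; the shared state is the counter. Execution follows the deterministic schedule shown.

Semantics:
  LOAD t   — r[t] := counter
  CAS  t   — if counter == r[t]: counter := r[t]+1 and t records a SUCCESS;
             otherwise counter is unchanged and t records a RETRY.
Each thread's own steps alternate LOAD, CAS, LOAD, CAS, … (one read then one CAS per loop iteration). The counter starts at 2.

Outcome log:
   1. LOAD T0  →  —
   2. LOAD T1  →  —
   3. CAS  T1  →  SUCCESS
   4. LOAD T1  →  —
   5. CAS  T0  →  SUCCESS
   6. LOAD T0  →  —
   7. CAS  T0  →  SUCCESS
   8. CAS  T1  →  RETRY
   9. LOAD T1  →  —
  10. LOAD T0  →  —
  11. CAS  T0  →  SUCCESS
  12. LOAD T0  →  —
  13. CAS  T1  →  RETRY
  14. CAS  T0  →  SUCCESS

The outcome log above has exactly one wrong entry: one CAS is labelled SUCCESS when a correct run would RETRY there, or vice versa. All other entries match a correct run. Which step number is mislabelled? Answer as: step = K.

step = 5

Reference trace:
1. LOAD T0 → mem=2 r[T0]=2 [LOAD]
2. LOAD T1 → mem=2 r[T1]=2 [LOAD]
3. CAS T1 → mem=3 r[T1]=2 [OK]
4. LOAD T1 → mem=3 r[T1]=3 [LOAD]
5. CAS T0 → mem=3 r[T0]=2 [RETRY]
6. LOAD T0 → mem=3 r[T0]=3 [LOAD]
7. CAS T0 → mem=4 r[T0]=3 [OK]
8. CAS T1 → mem=4 r[T1]=3 [RETRY]
9. LOAD T1 → mem=4 r[T1]=4 [LOAD]
10. LOAD T0 → mem=4 r[T0]=4 [LOAD]
11. CAS T0 → mem=5 r[T0]=4 [OK]
12. LOAD T0 → mem=5 r[T0]=5 [LOAD]
13. CAS T1 → mem=5 r[T1]=4 [RETRY]
14. CAS T0 → mem=6 r[T0]=5 [OK]
Flip is step 5.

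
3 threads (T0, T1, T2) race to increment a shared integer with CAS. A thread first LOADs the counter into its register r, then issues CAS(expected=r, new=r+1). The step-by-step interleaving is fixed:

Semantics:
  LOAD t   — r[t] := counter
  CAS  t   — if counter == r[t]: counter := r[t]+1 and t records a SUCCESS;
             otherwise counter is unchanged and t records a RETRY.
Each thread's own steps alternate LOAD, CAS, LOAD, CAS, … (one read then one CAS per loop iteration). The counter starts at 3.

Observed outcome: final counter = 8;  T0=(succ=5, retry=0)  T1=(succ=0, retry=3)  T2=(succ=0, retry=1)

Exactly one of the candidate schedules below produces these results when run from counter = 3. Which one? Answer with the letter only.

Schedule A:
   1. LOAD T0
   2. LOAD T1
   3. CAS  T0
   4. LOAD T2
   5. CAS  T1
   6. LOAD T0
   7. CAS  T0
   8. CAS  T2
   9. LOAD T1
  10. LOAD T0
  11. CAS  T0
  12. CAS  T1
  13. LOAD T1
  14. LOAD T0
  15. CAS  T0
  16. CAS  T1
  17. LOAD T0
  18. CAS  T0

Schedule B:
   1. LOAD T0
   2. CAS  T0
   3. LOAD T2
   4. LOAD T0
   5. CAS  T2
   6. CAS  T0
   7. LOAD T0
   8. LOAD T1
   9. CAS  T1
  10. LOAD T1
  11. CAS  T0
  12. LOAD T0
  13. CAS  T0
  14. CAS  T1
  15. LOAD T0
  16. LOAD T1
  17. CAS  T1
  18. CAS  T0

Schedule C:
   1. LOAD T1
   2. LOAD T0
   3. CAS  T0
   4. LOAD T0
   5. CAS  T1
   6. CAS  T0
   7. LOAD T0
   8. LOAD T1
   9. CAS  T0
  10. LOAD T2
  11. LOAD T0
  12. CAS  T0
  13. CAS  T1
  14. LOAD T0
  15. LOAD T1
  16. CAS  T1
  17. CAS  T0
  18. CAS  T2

A

Run A:
   1) LOAD T0:  M=3  r_T0=3
   2) LOAD T1:  M=3  r_T1=3
   3) CAS  T0:  M=4  r_T0=3 ✓
   4) LOAD T2:  M=4  r_T2=4
   5) CAS  T1:  M=4  r_T1=3 ✗
   6) LOAD T0:  M=4  r_T0=4
   7) CAS  T0:  M=5  r_T0=4 ✓
   8) CAS  T2:  M=5  r_T2=4 ✗
   9) LOAD T1:  M=5  r_T1=5
  10) LOAD T0:  M=5  r_T0=5
  11) CAS  T0:  M=6  r_T0=5 ✓
  12) CAS  T1:  M=6  r_T1=5 ✗
  13) LOAD T1:  M=6  r_T1=6
  14) LOAD T0:  M=6  r_T0=6
  15) CAS  T0:  M=7  r_T0=6 ✓
  16) CAS  T1:  M=7  r_T1=6 ✗
  17) LOAD T0:  M=7  r_T0=7
  18) CAS  T0:  M=8  r_T0=7 ✓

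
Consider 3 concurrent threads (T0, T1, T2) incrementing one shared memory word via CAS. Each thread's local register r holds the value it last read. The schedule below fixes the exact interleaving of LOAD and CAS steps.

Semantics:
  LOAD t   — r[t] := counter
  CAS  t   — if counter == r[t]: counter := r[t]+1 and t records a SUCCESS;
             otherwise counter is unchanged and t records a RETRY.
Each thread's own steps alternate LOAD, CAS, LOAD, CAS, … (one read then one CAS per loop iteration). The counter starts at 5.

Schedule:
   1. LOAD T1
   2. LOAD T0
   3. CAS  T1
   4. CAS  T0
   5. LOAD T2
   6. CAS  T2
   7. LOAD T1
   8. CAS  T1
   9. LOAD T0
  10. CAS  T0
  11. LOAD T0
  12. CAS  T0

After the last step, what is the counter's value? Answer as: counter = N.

step 1: T1 LOAD ⇒ load; ctr=5 reg=5
step 2: T0 LOAD ⇒ load; ctr=5 reg=5
step 3: T1 CAS ⇒ ok; ctr=6 reg=5
step 4: T0 CAS ⇒ retry; ctr=6 reg=5
step 5: T2 LOAD ⇒ load; ctr=6 reg=6
step 6: T2 CAS ⇒ ok; ctr=7 reg=6
step 7: T1 LOAD ⇒ load; ctr=7 reg=7
step 8: T1 CAS ⇒ ok; ctr=8 reg=7
step 9: T0 LOAD ⇒ load; ctr=8 reg=8
step 10: T0 CAS ⇒ ok; ctr=9 reg=8
step 11: T0 LOAD ⇒ load; ctr=9 reg=9
step 12: T0 CAS ⇒ ok; ctr=10 reg=9

counter = 10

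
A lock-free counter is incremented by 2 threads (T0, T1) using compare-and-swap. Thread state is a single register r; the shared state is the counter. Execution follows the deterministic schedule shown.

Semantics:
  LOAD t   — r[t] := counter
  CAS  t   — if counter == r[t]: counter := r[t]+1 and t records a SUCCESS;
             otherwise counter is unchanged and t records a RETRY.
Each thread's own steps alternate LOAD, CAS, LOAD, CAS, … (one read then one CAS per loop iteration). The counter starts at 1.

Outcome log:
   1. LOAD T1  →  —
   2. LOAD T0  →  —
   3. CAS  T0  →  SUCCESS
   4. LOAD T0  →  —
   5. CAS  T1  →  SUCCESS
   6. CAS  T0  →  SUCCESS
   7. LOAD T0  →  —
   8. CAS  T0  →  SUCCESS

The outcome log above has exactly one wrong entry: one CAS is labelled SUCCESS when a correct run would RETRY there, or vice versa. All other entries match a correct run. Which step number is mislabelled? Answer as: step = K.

Correct run:
step 1: T1 LOAD ⇒ load; ctr=1 reg=1
step 2: T0 LOAD ⇒ load; ctr=1 reg=1
step 3: T0 CAS ⇒ ok; ctr=2 reg=1
step 4: T0 LOAD ⇒ load; ctr=2 reg=2
step 5: T1 CAS ⇒ retry; ctr=2 reg=1
step 6: T0 CAS ⇒ ok; ctr=3 reg=2
step 7: T0 LOAD ⇒ load; ctr=3 reg=3
step 8: T0 CAS ⇒ ok; ctr=4 reg=3
Mismatch at 5.

step = 5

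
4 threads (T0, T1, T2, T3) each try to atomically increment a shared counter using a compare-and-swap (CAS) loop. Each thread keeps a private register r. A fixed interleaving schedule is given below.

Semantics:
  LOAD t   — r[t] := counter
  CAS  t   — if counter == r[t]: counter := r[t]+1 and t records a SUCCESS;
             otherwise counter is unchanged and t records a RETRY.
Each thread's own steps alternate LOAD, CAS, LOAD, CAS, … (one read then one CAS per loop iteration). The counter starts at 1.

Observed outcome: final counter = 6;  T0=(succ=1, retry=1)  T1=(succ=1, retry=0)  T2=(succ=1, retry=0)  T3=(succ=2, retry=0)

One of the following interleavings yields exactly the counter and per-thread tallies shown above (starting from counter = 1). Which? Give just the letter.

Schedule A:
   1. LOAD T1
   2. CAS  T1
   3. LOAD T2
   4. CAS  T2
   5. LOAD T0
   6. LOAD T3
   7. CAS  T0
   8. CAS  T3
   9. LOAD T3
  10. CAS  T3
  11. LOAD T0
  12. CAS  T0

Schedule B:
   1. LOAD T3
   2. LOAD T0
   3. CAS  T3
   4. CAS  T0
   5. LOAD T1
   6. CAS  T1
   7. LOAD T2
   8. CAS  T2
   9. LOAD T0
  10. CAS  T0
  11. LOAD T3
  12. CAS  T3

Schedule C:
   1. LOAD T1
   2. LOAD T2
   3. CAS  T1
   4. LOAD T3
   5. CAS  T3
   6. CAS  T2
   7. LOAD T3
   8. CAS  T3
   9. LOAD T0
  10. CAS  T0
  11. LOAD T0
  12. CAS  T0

B

Run B:
   1) LOAD T3:  M=1  r_T3=1
   2) LOAD T0:  M=1  r_T0=1
   3) CAS  T3:  M=2  r_T3=1 ✓
   4) CAS  T0:  M=2  r_T0=1 ✗
   5) LOAD T1:  M=2  r_T1=2
   6) CAS  T1:  M=3  r_T1=2 ✓
   7) LOAD T2:  M=3  r_T2=3
   8) CAS  T2:  M=4  r_T2=3 ✓
   9) LOAD T0:  M=4  r_T0=4
  10) CAS  T0:  M=5  r_T0=4 ✓
  11) LOAD T3:  M=5  r_T3=5
  12) CAS  T3:  M=6  r_T3=5 ✓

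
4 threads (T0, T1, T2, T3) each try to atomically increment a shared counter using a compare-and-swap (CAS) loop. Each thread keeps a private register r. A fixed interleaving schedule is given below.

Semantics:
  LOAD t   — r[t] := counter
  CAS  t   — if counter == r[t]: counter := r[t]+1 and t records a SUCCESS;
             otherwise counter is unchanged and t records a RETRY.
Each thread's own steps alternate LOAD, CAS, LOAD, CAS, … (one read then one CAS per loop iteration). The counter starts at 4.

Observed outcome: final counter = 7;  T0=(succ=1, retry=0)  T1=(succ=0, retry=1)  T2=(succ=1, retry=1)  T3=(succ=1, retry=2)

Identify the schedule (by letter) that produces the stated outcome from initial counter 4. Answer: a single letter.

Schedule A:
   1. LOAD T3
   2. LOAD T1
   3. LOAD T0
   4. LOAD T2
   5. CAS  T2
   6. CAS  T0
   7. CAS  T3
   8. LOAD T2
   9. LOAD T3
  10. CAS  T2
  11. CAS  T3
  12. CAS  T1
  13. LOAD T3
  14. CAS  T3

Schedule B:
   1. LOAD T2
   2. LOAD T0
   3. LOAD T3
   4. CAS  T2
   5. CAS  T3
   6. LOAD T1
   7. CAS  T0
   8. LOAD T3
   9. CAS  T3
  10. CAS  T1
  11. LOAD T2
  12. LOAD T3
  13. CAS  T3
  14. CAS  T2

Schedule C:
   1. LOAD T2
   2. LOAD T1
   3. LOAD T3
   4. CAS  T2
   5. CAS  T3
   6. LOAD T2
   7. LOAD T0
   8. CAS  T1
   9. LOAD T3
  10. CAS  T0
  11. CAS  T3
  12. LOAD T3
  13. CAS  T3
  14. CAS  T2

C

Simulating candidate C:
#1 T2 reads 4
#2 T1 reads 4
#3 T3 reads 4
#4 T2 CAS(4→5) writes; counter now 5
#5 T3 CAS(4→5) fails; counter now 5
#6 T2 reads 5
#7 T0 reads 5
#8 T1 CAS(4→5) fails; counter now 5
#9 T3 reads 5
#10 T0 CAS(5→6) writes; counter now 6
#11 T3 CAS(5→6) fails; counter now 6
#12 T3 reads 6
#13 T3 CAS(6→7) writes; counter now 7
#14 T2 CAS(5→6) fails; counter now 7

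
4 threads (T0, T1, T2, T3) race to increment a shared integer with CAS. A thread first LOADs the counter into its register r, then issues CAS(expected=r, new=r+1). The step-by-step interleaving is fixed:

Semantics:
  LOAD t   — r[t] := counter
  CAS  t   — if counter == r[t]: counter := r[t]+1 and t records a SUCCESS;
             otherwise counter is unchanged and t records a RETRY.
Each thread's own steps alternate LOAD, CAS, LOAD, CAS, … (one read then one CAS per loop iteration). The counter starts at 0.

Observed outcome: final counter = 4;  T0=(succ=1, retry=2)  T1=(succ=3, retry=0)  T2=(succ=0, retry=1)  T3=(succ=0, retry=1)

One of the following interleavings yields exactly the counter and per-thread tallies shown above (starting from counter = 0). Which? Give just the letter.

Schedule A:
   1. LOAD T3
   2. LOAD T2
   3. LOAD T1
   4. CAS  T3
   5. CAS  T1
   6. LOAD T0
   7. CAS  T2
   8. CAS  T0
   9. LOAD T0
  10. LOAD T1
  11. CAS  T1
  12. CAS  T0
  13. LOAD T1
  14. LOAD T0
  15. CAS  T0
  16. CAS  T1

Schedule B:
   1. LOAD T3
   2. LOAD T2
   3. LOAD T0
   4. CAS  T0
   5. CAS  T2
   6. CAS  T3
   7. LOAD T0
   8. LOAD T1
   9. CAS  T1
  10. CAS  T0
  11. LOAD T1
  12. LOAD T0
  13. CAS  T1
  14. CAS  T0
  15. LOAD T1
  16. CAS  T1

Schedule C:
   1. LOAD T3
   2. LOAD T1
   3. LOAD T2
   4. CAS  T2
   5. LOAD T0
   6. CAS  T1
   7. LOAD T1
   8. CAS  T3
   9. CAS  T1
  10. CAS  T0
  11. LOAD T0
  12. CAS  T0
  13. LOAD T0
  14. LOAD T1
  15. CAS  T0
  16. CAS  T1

Simulating candidate B:
step 1: T3 LOAD ⇒ load; ctr=0 reg=0
step 2: T2 LOAD ⇒ load; ctr=0 reg=0
step 3: T0 LOAD ⇒ load; ctr=0 reg=0
step 4: T0 CAS ⇒ ok; ctr=1 reg=0
step 5: T2 CAS ⇒ retry; ctr=1 reg=0
step 6: T3 CAS ⇒ retry; ctr=1 reg=0
step 7: T0 LOAD ⇒ load; ctr=1 reg=1
step 8: T1 LOAD ⇒ load; ctr=1 reg=1
step 9: T1 CAS ⇒ ok; ctr=2 reg=1
step 10: T0 CAS ⇒ retry; ctr=2 reg=1
step 11: T1 LOAD ⇒ load; ctr=2 reg=2
step 12: T0 LOAD ⇒ load; ctr=2 reg=2
step 13: T1 CAS ⇒ ok; ctr=3 reg=2
step 14: T0 CAS ⇒ retry; ctr=3 reg=2
step 15: T1 LOAD ⇒ load; ctr=3 reg=3
step 16: T1 CAS ⇒ ok; ctr=4 reg=3

B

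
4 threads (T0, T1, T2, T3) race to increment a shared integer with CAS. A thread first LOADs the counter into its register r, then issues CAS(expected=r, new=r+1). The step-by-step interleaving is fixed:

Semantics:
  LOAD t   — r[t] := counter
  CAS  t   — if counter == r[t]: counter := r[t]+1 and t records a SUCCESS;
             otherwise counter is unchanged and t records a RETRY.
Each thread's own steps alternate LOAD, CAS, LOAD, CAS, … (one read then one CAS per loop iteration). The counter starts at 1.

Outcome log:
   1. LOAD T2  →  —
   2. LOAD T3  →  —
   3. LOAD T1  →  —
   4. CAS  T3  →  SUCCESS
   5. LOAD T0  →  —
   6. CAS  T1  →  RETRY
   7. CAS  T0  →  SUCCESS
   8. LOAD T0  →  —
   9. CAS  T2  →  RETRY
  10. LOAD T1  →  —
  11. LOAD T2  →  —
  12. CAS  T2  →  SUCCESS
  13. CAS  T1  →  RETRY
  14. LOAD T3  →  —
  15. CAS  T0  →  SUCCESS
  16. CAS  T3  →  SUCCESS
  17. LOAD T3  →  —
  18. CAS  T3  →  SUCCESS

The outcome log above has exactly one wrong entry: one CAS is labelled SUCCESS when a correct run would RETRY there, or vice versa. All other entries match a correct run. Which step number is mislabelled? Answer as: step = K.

Correct run:
#1 T2 reads 1
#2 T3 reads 1
#3 T1 reads 1
#4 T3 CAS(1→2) writes; counter now 2
#5 T0 reads 2
#6 T1 CAS(1→2) fails; counter now 2
#7 T0 CAS(2→3) writes; counter now 3
#8 T0 reads 3
#9 T2 CAS(1→2) fails; counter now 3
#10 T1 reads 3
#11 T2 reads 3
#12 T2 CAS(3→4) writes; counter now 4
#13 T1 CAS(3→4) fails; counter now 4
#14 T3 reads 4
#15 T0 CAS(3→4) fails; counter now 4
#16 T3 CAS(4→5) writes; counter now 5
#17 T3 reads 5
#18 T3 CAS(5→6) writes; counter now 6
Flip is step 15.

step = 15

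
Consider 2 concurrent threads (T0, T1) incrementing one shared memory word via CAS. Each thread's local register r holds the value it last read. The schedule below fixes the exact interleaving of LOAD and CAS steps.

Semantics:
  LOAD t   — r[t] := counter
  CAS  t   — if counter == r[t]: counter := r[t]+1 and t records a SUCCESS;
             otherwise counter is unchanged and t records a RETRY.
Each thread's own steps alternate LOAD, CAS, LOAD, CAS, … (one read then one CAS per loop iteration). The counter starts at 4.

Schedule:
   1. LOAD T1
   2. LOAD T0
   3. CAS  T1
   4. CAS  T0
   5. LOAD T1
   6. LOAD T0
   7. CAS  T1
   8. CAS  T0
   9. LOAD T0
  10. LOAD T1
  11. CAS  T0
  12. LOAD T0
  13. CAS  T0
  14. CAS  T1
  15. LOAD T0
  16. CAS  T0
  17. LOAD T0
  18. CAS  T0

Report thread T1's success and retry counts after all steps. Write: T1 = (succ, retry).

T1 = (2, 1)

#1 T1 reads 4
#2 T0 reads 4
#3 T1 CAS(4→5) writes; counter now 5
#4 T0 CAS(4→5) fails; counter now 5
#5 T1 reads 5
#6 T0 reads 5
#7 T1 CAS(5→6) writes; counter now 6
#8 T0 CAS(5→6) fails; counter now 6
#9 T0 reads 6
#10 T1 reads 6
#11 T0 CAS(6→7) writes; counter now 7
#12 T0 reads 7
#13 T0 CAS(7→8) writes; counter now 8
#14 T1 CAS(6→7) fails; counter now 8
#15 T0 reads 8
#16 T0 CAS(8→9) writes; counter now 9
#17 T0 reads 9
#18 T0 CAS(9→10) writes; counter now 10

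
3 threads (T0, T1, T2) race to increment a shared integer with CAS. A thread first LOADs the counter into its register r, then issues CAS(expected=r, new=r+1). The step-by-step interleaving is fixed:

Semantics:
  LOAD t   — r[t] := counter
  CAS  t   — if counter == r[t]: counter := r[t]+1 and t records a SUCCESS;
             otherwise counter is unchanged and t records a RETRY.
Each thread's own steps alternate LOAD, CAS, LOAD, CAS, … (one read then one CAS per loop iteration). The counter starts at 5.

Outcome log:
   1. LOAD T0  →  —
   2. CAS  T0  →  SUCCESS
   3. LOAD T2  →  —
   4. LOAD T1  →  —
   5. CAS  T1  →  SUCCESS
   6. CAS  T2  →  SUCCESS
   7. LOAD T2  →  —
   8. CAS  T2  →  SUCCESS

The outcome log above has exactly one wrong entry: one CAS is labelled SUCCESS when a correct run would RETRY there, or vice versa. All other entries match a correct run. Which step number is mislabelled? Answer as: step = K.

step = 6

Re-executing:
step 1: T0 LOAD ⇒ load; ctr=5 reg=5
step 2: T0 CAS ⇒ ok; ctr=6 reg=5
step 3: T2 LOAD ⇒ load; ctr=6 reg=6
step 4: T1 LOAD ⇒ load; ctr=6 reg=6
step 5: T1 CAS ⇒ ok; ctr=7 reg=6
step 6: T2 CAS ⇒ retry; ctr=7 reg=6
step 7: T2 LOAD ⇒ load; ctr=7 reg=7
step 8: T2 CAS ⇒ ok; ctr=8 reg=7
Flip is step 6.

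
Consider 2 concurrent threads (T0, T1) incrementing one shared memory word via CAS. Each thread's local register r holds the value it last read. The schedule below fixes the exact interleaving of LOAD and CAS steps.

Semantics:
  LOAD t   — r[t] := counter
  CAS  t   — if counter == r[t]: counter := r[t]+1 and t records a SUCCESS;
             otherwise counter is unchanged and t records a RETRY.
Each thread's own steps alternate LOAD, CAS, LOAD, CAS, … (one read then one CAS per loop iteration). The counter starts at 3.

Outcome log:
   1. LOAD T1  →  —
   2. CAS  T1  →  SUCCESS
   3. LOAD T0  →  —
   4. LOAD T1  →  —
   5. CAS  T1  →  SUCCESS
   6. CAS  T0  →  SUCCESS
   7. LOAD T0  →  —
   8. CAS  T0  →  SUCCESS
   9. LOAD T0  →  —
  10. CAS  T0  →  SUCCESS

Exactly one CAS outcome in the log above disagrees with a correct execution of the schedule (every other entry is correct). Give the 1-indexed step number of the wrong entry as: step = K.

step = 6

Reference trace:
[1] T1.load  rd  (counter 3, T1.r 3)
[2] T1.cas  hit  (counter 4, T1.r 3)
[3] T0.load  rd  (counter 4, T0.r 4)
[4] T1.load  rd  (counter 4, T1.r 4)
[5] T1.cas  hit  (counter 5, T1.r 4)
[6] T0.cas  miss  (counter 5, T0.r 4)
[7] T0.load  rd  (counter 5, T0.r 5)
[8] T0.cas  hit  (counter 6, T0.r 5)
[9] T0.load  rd  (counter 6, T0.r 6)
[10] T0.cas  hit  (counter 7, T0.r 6)
Log disagrees first at step 6.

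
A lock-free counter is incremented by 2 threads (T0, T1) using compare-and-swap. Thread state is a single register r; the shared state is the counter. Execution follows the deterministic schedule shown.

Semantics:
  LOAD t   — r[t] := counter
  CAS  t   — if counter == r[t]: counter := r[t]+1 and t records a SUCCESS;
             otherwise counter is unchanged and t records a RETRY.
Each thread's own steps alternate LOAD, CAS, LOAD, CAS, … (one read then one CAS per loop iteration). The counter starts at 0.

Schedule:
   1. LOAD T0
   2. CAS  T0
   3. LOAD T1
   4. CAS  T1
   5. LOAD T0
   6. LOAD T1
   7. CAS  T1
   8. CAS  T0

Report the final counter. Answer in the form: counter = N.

T0 LOAD — after: cnt=0, r=0 — load
T0 CAS — after: cnt=1, r=0 — ok
T1 LOAD — after: cnt=1, r=1 — load
T1 CAS — after: cnt=2, r=1 — ok
T0 LOAD — after: cnt=2, r=2 — load
T1 LOAD — after: cnt=2, r=2 — load
T1 CAS — after: cnt=3, r=2 — ok
T0 CAS — after: cnt=3, r=2 — retry

counter = 3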